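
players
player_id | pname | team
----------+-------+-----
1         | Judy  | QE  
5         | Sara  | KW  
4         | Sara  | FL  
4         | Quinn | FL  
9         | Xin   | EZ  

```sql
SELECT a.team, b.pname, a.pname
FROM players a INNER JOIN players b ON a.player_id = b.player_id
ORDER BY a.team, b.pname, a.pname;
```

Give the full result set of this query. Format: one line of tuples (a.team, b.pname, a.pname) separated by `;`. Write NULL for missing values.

(EZ, Xin, Xin); (FL, Quinn, Quinn); (FL, Quinn, Sara); (FL, Sara, Quinn); (FL, Sara, Sara); (KW, Sara, Sara); (QE, Judy, Judy)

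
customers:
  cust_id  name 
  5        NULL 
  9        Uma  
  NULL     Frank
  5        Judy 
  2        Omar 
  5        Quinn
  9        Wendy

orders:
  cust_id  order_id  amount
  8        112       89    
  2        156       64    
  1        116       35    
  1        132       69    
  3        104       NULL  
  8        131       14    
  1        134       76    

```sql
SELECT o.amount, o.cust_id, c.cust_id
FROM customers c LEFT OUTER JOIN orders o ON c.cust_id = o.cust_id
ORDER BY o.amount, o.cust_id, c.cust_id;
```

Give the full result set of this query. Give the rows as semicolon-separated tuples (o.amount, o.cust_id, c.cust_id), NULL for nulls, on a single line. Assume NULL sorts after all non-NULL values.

LEFT JOIN keeps every row from `customers`; unmatched rows get NULL for `orders`'s columns.
Matching on c.cust_id = o.cust_id. A NULL in a compared column never satisfies the condition.
Matched pairs: 1; unmatched c rows kept: 6.

(64, 2, 2); (NULL, NULL, 5); (NULL, NULL, 5); (NULL, NULL, 5); (NULL, NULL, 9); (NULL, NULL, 9); (NULL, NULL, NULL)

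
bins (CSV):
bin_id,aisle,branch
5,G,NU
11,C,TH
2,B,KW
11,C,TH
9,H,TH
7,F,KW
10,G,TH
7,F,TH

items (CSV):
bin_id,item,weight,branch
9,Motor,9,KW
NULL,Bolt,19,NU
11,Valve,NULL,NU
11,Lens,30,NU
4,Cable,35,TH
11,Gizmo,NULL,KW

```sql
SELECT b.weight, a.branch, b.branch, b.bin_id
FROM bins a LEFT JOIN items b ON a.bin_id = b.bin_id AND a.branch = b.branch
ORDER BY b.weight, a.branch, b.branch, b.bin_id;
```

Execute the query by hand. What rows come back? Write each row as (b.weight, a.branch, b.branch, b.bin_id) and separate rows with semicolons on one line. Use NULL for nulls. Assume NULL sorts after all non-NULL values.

(NULL, KW, NULL, NULL); (NULL, KW, NULL, NULL); (NULL, NU, NULL, NULL); (NULL, TH, NULL, NULL); (NULL, TH, NULL, NULL); (NULL, TH, NULL, NULL); (NULL, TH, NULL, NULL); (NULL, TH, NULL, NULL)

LEFT JOIN keeps every row from `bins`; unmatched rows get NULL for `items`'s columns.
Matching on a.bin_id = b.bin_id AND a.branch = b.branch. A NULL in a compared column never satisfies the condition.
- a[0] bin_id=5, branch=NU → no match; kept with NULLs on the b side.
- a[1] bin_id=11, branch=TH → no match; kept with NULLs on the b side.
- a[2] bin_id=2, branch=KW → no match; kept with NULLs on the b side.
- a[3] bin_id=11, branch=TH → no match; kept with NULLs on the b side.
- a[4] bin_id=9, branch=TH → no match; kept with NULLs on the b side.
- a[5] bin_id=7, branch=KW → no match; kept with NULLs on the b side.
- a[6] bin_id=10, branch=TH → no match; kept with NULLs on the b side.
- a[7] bin_id=7, branch=TH → no match; kept with NULLs on the b side.
After projecting and ordering:
b.weight | a.branch | b.branch | b.bin_id
NULL | KW | NULL | NULL
NULL | KW | NULL | NULL
NULL | NU | NULL | NULL
NULL | TH | NULL | NULL
NULL | TH | NULL | NULL
NULL | TH | NULL | NULL
NULL | TH | NULL | NULL
NULL | TH | NULL | NULL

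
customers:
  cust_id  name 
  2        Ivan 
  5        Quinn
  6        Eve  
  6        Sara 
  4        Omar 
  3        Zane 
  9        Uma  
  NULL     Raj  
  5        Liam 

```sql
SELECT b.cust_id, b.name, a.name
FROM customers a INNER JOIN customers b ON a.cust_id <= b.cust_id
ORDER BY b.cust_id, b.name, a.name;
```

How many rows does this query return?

INNER JOIN keeps only pairs where the ON condition holds.
Matching on a.cust_id <= b.cust_id. A NULL in a compared column never satisfies the condition.
Matched pairs: 38.
Total: 38 rows.

38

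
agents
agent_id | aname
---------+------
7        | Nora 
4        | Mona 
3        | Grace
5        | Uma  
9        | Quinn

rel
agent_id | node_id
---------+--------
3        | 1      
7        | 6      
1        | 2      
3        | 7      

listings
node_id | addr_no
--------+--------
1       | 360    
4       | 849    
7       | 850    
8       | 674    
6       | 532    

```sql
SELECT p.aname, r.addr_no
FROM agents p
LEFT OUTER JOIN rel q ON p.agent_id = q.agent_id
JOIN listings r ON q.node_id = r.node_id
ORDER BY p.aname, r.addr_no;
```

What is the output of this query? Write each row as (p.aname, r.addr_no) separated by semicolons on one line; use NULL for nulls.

Joins associate left-to-right: agents LEFT JOIN rel on agent_id gives 6 intermediate row(s).
Then INNER JOIN `listings r` on node_id: keep only rows whose q.node_id appears in r.

(Grace, 360); (Grace, 850); (Nora, 532)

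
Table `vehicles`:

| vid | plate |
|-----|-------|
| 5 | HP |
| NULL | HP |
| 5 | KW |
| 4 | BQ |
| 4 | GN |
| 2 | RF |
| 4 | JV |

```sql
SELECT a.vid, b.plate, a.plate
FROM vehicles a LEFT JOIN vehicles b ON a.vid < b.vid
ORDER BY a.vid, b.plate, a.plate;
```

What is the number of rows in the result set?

LEFT JOIN keeps every row from `vehicles a`; unmatched rows get NULL for `vehicles b`'s columns.
Matching on a.vid < b.vid. A NULL in a compared column never satisfies the condition.
Matched pairs: 11; unmatched a rows kept: 3.
Total: 11 matched + 3 padded = 14 rows.

14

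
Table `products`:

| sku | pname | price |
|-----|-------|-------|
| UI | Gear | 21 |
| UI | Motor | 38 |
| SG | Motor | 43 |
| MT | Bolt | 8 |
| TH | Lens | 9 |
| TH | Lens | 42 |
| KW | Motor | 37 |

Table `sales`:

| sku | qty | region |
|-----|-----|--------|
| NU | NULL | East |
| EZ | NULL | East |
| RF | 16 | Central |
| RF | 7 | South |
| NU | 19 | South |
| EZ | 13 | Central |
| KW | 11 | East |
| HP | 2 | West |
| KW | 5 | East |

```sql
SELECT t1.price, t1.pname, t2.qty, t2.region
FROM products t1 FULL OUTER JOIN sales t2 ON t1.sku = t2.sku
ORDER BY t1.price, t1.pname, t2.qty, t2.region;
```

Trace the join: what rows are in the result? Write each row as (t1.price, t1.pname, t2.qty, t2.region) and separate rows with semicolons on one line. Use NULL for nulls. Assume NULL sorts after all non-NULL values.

(8, Bolt, NULL, NULL); (9, Lens, NULL, NULL); (21, Gear, NULL, NULL); (37, Motor, 5, East); (37, Motor, 11, East); (38, Motor, NULL, NULL); (42, Lens, NULL, NULL); (43, Motor, NULL, NULL); (NULL, NULL, 2, West); (NULL, NULL, 7, South); (NULL, NULL, 13, Central); (NULL, NULL, 16, Central); (NULL, NULL, 19, South); (NULL, NULL, NULL, East); (NULL, NULL, NULL, East)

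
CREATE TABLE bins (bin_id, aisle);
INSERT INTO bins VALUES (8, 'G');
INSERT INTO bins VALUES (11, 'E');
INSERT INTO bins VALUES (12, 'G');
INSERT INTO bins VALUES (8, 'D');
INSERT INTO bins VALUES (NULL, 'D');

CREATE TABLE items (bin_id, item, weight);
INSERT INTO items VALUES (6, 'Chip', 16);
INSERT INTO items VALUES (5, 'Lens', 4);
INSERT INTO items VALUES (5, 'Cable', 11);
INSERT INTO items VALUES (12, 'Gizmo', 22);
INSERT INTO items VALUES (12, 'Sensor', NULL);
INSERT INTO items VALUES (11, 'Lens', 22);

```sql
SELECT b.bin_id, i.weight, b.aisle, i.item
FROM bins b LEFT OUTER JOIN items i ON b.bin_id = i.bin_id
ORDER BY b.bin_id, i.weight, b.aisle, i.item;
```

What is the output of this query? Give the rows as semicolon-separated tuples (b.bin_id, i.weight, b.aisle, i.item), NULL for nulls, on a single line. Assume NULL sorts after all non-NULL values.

(8, NULL, D, NULL); (8, NULL, G, NULL); (11, 22, E, Lens); (12, 22, G, Gizmo); (12, NULL, G, Sensor); (NULL, NULL, D, NULL)

LEFT JOIN keeps every row from `bins`; unmatched rows get NULL for `items`'s columns.
Matching on b.bin_id = i.bin_id. A NULL in a compared column never satisfies the condition.
- b row (bin_id=8): no match → kept, i columns NULL.
- b row (bin_id=11): matches 1 i row(s) → 1 output row(s).
- b row (bin_id=12): matches 2 i row(s) → 2 output row(s).
- b row (bin_id=8): no match → kept, i columns NULL.
- b row (bin_id=NULL): no match → kept, i columns NULL.
After projecting and ordering:
b.bin_id | i.weight | b.aisle | i.item
8 | NULL | D | NULL
8 | NULL | G | NULL
11 | 22 | E | Lens
12 | 22 | G | Gizmo
12 | NULL | G | Sensor
NULL | NULL | D | NULL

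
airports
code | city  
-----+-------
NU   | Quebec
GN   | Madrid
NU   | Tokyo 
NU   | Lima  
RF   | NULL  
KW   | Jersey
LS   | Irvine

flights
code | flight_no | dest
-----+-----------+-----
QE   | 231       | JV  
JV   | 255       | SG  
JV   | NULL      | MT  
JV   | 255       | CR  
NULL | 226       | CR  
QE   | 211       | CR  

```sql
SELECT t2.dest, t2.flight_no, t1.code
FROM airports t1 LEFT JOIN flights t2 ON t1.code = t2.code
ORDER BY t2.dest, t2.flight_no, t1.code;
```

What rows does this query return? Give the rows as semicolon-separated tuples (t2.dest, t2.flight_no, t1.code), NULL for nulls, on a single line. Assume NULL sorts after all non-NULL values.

(NULL, NULL, GN); (NULL, NULL, KW); (NULL, NULL, LS); (NULL, NULL, NU); (NULL, NULL, NU); (NULL, NULL, NU); (NULL, NULL, RF)

LEFT JOIN keeps every row from `airports`; unmatched rows get NULL for `flights`'s columns.
Matching on t1.code = t2.code. A NULL in a compared column never satisfies the condition.
- code=NU: no t2 row matches, row kept with t2 columns NULL.
- code=GN: no t2 row matches, row kept with t2 columns NULL.
- code=NU: no t2 row matches, row kept with t2 columns NULL.
- code=NU: no t2 row matches, row kept with t2 columns NULL.
- code=RF: no t2 row matches, row kept with t2 columns NULL.
- code=KW: no t2 row matches, row kept with t2 columns NULL.
- code=LS: no t2 row matches, row kept with t2 columns NULL.
After projecting and ordering:
t2.dest | t2.flight_no | t1.code
NULL | NULL | GN
NULL | NULL | KW
NULL | NULL | LS
NULL | NULL | NU
NULL | NULL | NU
NULL | NULL | NU
NULL | NULL | RF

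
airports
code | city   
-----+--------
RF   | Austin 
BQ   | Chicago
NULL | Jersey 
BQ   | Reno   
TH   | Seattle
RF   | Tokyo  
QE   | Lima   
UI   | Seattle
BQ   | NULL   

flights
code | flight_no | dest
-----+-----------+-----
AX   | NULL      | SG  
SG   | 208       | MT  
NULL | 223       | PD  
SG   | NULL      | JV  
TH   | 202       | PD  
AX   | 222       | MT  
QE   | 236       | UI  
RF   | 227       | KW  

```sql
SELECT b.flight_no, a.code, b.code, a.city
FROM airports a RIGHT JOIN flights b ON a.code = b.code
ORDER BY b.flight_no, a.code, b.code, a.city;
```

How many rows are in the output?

9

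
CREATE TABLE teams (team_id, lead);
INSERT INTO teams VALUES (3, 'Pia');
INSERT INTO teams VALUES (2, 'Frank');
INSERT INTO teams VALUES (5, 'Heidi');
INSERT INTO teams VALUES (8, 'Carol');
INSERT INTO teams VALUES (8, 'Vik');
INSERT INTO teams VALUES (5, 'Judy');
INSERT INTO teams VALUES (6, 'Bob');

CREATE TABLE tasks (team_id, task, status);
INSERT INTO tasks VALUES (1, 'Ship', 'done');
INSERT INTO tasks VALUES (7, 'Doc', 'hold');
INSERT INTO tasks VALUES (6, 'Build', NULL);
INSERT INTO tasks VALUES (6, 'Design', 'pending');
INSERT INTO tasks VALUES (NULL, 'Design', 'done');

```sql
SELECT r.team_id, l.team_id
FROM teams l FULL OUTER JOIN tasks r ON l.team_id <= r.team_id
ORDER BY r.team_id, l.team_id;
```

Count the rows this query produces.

FULL OUTER JOIN keeps every row from both sides; unmatched rows get NULL for the other side's columns.
Matching on l.team_id <= r.team_id. A NULL in a compared column never satisfies the condition.
- team_id=3: 3 matching r row(s), so 3 row(s) emitted.
- team_id=2: 3 matching r row(s), so 3 row(s) emitted.
- team_id=5: 3 matching r row(s), so 3 row(s) emitted.
- team_id=8: no r row matches, row kept with r columns NULL.
- team_id=8: no r row matches, row kept with r columns NULL.
- team_id=5: 3 matching r row(s), so 3 row(s) emitted.
- team_id=6: 3 matching r row(s), so 3 row(s) emitted.
- 2 r row(s) had no l match → kept, l columns NULL.
Total: 15 matched + 4 padded = 19 rows.

19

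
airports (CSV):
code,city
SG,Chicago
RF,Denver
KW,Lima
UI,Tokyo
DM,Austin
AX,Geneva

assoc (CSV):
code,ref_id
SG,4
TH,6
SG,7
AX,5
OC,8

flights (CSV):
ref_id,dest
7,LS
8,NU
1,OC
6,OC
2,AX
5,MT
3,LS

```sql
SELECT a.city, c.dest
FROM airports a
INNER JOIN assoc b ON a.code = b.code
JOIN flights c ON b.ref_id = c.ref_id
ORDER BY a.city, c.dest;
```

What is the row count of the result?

Step 1 — a INNER JOIN b on code → 3 row(s).
Then INNER JOIN `flights c` on ref_id: keep only rows whose b.ref_id appears in c.
Result: 2 row(s).

2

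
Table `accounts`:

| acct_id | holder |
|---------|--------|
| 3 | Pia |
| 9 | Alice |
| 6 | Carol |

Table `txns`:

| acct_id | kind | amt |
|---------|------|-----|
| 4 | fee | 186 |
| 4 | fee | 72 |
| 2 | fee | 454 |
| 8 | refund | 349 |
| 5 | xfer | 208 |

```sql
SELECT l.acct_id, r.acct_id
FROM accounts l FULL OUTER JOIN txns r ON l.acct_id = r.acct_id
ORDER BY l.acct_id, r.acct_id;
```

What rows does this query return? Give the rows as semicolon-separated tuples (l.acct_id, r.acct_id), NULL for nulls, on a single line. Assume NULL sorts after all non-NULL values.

FULL OUTER JOIN keeps every row from both sides; unmatched rows get NULL for the other side's columns.
Matching on l.acct_id = r.acct_id.
Matched pairs: 0; unmatched l rows kept: 3; unmatched r rows kept: 5.

(3, NULL); (6, NULL); (9, NULL); (NULL, 2); (NULL, 4); (NULL, 4); (NULL, 5); (NULL, 8)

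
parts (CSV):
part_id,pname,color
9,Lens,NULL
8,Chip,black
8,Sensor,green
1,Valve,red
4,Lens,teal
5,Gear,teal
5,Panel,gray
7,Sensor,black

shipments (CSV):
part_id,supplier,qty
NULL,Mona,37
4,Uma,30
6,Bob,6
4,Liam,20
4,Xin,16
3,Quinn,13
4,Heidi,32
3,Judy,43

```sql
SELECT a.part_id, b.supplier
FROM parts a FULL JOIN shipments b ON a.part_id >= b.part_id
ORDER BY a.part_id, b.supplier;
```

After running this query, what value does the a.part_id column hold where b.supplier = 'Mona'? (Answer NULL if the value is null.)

NULL

FULL OUTER JOIN keeps every row from both sides; unmatched rows get NULL for the other side's columns.
Matching on a.part_id >= b.part_id. A NULL in a compared column never satisfies the condition.
- part_id=9: 7 matching b row(s), so 7 row(s) emitted.
- part_id=8: 7 matching b row(s), so 7 row(s) emitted.
- part_id=8: 7 matching b row(s), so 7 row(s) emitted.
- part_id=1: no b row matches, row kept with b columns NULL.
- part_id=4: 6 matching b row(s), so 6 row(s) emitted.
- part_id=5: 6 matching b row(s), so 6 row(s) emitted.
- part_id=5: 6 matching b row(s), so 6 row(s) emitted.
- part_id=7: 7 matching b row(s), so 7 row(s) emitted.
- 1 row(s) from b found no a partner → padded with NULL.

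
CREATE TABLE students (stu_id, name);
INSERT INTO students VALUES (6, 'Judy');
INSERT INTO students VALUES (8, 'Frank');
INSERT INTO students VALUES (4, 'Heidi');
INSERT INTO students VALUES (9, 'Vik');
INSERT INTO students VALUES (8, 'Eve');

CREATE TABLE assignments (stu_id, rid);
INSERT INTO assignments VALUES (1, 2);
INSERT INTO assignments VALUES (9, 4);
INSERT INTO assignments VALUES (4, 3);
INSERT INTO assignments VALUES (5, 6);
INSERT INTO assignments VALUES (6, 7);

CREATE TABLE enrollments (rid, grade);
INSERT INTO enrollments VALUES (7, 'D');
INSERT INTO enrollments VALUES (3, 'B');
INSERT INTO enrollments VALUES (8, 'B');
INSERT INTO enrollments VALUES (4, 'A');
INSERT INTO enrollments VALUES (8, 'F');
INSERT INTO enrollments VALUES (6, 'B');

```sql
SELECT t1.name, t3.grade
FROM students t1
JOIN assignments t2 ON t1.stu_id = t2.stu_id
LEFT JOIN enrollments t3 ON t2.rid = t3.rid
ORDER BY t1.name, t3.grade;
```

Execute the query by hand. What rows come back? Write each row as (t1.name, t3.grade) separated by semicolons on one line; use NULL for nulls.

Evaluate left to right. First `students t1 INNER JOIN assignments t2` on stu_id: 3 row(s).
Then LEFT JOIN `enrollments t3` on rid: each of those 3 rows is kept; rows whose t2.rid has no match in t3 get NULL for t3's columns.

(Heidi, B); (Judy, D); (Vik, A)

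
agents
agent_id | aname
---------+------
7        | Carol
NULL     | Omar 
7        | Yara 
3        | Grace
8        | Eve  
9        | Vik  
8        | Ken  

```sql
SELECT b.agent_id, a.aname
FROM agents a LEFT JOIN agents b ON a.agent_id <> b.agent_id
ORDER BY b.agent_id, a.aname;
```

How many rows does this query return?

27

LEFT JOIN keeps every row from `agents a`; unmatched rows get NULL for `agents b`'s columns.
Matching on a.agent_id <> b.agent_id. A NULL in a compared column never satisfies the condition.
- a (agent_id=7) pairs with 4 row(s) of b.
- a (agent_id=NULL) has no partner → padded with NULL.
- a (agent_id=7) pairs with 4 row(s) of b.
- a (agent_id=3) pairs with 5 row(s) of b.
- a (agent_id=8) pairs with 4 row(s) of b.
- a (agent_id=9) pairs with 5 row(s) of b.
- a (agent_id=8) pairs with 4 row(s) of b.
Total: 26 matched + 1 padded = 27 rows.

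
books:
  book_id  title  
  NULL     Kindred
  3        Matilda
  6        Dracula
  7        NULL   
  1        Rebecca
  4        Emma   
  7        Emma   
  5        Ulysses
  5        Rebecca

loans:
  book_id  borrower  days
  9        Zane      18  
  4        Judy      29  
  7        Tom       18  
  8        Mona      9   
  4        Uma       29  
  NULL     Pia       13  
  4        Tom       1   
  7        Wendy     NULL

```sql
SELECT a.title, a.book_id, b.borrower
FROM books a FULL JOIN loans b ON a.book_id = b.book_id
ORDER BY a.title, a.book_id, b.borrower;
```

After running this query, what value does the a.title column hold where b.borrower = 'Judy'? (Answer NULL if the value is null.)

Emma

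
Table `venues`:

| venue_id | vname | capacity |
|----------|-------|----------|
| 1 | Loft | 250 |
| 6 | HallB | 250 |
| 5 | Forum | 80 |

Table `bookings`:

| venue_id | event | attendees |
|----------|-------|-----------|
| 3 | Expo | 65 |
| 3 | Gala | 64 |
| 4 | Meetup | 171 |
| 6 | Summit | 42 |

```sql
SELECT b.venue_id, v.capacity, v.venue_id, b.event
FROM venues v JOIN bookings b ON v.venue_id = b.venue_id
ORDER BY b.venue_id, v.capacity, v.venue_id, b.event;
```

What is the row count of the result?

INNER JOIN keeps only pairs where the ON condition holds.
Matching on v.venue_id = b.venue_id.
- v (venue_id=1) has no partner → excluded.
- v (venue_id=6) pairs with 1 row(s) of b.
- v (venue_id=5) has no partner → excluded.
Total: 1 rows.

1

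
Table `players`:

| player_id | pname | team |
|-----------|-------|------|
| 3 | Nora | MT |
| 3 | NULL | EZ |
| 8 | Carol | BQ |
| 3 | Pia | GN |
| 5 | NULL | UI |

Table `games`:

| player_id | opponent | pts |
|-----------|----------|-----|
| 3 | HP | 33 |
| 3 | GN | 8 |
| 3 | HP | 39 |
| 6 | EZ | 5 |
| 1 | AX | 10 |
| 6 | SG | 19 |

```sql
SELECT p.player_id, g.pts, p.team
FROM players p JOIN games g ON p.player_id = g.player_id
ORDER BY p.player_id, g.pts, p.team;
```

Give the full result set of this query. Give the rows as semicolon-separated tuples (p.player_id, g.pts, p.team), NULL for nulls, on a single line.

(3, 8, EZ); (3, 8, GN); (3, 8, MT); (3, 33, EZ); (3, 33, GN); (3, 33, MT); (3, 39, EZ); (3, 39, GN); (3, 39, MT)

INNER JOIN keeps only pairs where the ON condition holds.
Matching on p.player_id = g.player_id.
Matched pairs: 9.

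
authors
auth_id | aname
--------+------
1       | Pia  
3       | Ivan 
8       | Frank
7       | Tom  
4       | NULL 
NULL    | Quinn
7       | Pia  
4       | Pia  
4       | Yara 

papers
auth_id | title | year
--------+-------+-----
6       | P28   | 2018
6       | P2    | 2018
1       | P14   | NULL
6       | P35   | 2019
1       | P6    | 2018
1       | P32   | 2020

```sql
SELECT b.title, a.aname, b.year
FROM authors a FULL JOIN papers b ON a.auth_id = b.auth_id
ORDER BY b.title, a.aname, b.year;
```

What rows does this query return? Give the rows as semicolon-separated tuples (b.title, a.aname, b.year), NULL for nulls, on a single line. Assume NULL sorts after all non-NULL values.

(P14, Pia, NULL); (P2, NULL, 2018); (P28, NULL, 2018); (P32, Pia, 2020); (P35, NULL, 2019); (P6, Pia, 2018); (NULL, Frank, NULL); (NULL, Ivan, NULL); (NULL, Pia, NULL); (NULL, Pia, NULL); (NULL, Quinn, NULL); (NULL, Tom, NULL); (NULL, Yara, NULL); (NULL, NULL, NULL)

FULL OUTER JOIN keeps every row from both sides; unmatched rows get NULL for the other side's columns.
Matching on a.auth_id = b.auth_id. A NULL in a compared column never satisfies the condition.
- auth_id=1: 3 matching b row(s), so 3 row(s) emitted.
- auth_id=3: no b row matches, row kept with b columns NULL.
- auth_id=8: no b row matches, row kept with b columns NULL.
- auth_id=7: no b row matches, row kept with b columns NULL.
- auth_id=4: no b row matches, row kept with b columns NULL.
- auth_id=NULL: no b row matches, row kept with b columns NULL.
- auth_id=7: no b row matches, row kept with b columns NULL.
- auth_id=4: no b row matches, row kept with b columns NULL.
- auth_id=4: no b row matches, row kept with b columns NULL.
- 3 row(s) from b found no a partner → padded with NULL.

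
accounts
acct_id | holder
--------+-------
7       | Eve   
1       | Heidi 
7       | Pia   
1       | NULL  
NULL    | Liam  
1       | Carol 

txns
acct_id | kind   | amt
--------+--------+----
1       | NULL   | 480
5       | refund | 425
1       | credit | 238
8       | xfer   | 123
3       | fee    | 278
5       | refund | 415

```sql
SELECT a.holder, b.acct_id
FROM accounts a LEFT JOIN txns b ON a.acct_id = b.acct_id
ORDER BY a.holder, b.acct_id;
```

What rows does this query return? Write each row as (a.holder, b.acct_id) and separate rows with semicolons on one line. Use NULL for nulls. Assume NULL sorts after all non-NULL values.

LEFT JOIN keeps every row from `accounts`; unmatched rows get NULL for `txns`'s columns.
Matching on a.acct_id = b.acct_id. A NULL in a compared column never satisfies the condition.
- a[0] acct_id=7 → no match; kept with NULLs on the b side.
- a[1] acct_id=1 → 2 match(es) in b → 2 row(s).
- a[2] acct_id=7 → no match; kept with NULLs on the b side.
- a[3] acct_id=1 → 2 match(es) in b → 2 row(s).
- a[4] acct_id=NULL → no match; kept with NULLs on the b side.
- a[5] acct_id=1 → 2 match(es) in b → 2 row(s).
After projecting and ordering:
a.holder | b.acct_id
Carol | 1
Carol | 1
Eve | NULL
Heidi | 1
Heidi | 1
Liam | NULL
Pia | NULL
NULL | 1
NULL | 1

(Carol, 1); (Carol, 1); (Eve, NULL); (Heidi, 1); (Heidi, 1); (Liam, NULL); (Pia, NULL); (NULL, 1); (NULL, 1)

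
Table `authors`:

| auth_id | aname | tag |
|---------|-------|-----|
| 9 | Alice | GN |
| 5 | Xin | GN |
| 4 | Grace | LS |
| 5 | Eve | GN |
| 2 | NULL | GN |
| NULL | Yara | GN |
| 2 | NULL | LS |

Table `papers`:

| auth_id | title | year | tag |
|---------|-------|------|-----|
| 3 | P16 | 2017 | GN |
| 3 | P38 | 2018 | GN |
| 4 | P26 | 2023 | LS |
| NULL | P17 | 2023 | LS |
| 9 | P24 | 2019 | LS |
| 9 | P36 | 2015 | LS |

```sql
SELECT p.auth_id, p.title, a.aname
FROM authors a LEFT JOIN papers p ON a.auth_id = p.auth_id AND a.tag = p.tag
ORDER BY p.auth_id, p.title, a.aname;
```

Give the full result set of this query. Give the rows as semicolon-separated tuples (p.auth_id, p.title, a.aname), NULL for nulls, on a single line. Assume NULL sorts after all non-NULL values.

LEFT JOIN keeps every row from `authors`; unmatched rows get NULL for `papers`'s columns.
Matching on a.auth_id = p.auth_id AND a.tag = p.tag. A NULL in a compared column never satisfies the condition.
- a[0] auth_id=9, tag=GN → no match; kept with NULLs on the p side.
- a[1] auth_id=5, tag=GN → no match; kept with NULLs on the p side.
- a[2] auth_id=4, tag=LS → 1 match(es) in p → 1 row(s).
- a[3] auth_id=5, tag=GN → no match; kept with NULLs on the p side.
- a[4] auth_id=2, tag=GN → no match; kept with NULLs on the p side.
- a[5] auth_id=NULL, tag=GN → no match; kept with NULLs on the p side.
- a[6] auth_id=2, tag=LS → no match; kept with NULLs on the p side.
After projecting and ordering:
p.auth_id | p.title | a.aname
4 | P26 | Grace
NULL | NULL | Alice
NULL | NULL | Eve
NULL | NULL | Xin
NULL | NULL | Yara
NULL | NULL | NULL
NULL | NULL | NULL

(4, P26, Grace); (NULL, NULL, Alice); (NULL, NULL, Eve); (NULL, NULL, Xin); (NULL, NULL, Yara); (NULL, NULL, NULL); (NULL, NULL, NULL)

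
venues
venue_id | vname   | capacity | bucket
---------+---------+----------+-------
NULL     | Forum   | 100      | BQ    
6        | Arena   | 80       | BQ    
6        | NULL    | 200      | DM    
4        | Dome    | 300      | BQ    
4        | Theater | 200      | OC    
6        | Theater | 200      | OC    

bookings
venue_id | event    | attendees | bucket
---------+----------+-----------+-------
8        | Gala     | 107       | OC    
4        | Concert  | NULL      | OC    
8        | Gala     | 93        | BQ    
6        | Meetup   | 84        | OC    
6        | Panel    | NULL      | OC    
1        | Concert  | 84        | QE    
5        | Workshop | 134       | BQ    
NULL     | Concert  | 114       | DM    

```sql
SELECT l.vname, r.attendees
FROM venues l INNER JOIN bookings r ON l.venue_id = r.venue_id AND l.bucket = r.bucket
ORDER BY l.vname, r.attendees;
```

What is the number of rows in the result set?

3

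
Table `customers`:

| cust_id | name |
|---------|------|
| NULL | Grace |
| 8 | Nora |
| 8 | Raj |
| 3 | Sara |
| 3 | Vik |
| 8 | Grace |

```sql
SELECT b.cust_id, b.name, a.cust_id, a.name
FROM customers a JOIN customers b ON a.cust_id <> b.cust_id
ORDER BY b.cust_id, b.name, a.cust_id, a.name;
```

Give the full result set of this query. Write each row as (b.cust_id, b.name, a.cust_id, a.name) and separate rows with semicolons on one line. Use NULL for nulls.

INNER JOIN keeps only pairs where the ON condition holds.
Matching on a.cust_id <> b.cust_id. A NULL in a compared column never satisfies the condition.
Matched pairs: 12.

(3, Sara, 8, Grace); (3, Sara, 8, Nora); (3, Sara, 8, Raj); (3, Vik, 8, Grace); (3, Vik, 8, Nora); (3, Vik, 8, Raj); (8, Grace, 3, Sara); (8, Grace, 3, Vik); (8, Nora, 3, Sara); (8, Nora, 3, Vik); (8, Raj, 3, Sara); (8, Raj, 3, Vik)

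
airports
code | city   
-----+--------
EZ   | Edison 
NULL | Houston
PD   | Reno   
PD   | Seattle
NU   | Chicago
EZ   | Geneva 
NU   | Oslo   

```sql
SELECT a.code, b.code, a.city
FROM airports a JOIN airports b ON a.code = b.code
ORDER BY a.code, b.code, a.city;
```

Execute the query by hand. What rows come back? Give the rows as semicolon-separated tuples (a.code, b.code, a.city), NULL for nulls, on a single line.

INNER JOIN keeps only pairs where the ON condition holds.
Matching on a.code = b.code. A NULL in a compared column never satisfies the condition.
- a[0] code=EZ → 2 match(es) in b → 2 row(s).
- a[1] code=NULL → no match; dropped.
- a[2] code=PD → 2 match(es) in b → 2 row(s).
- a[3] code=PD → 2 match(es) in b → 2 row(s).
- a[4] code=NU → 2 match(es) in b → 2 row(s).
- a[5] code=EZ → 2 match(es) in b → 2 row(s).
- a[6] code=NU → 2 match(es) in b → 2 row(s).

(EZ, EZ, Edison); (EZ, EZ, Edison); (EZ, EZ, Geneva); (EZ, EZ, Geneva); (NU, NU, Chicago); (NU, NU, Chicago); (NU, NU, Oslo); (NU, NU, Oslo); (PD, PD, Reno); (PD, PD, Reno); (PD, PD, Seattle); (PD, PD, Seattle)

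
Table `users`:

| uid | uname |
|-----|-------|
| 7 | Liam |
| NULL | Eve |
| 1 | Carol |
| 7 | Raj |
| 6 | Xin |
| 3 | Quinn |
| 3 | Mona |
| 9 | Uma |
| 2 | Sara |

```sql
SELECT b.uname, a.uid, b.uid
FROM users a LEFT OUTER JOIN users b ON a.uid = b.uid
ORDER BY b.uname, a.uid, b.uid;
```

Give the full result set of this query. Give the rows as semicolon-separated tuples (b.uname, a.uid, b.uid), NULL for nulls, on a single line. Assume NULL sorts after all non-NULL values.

(Carol, 1, 1); (Liam, 7, 7); (Liam, 7, 7); (Mona, 3, 3); (Mona, 3, 3); (Quinn, 3, 3); (Quinn, 3, 3); (Raj, 7, 7); (Raj, 7, 7); (Sara, 2, 2); (Uma, 9, 9); (Xin, 6, 6); (NULL, NULL, NULL)

LEFT JOIN keeps every row from `users a`; unmatched rows get NULL for `users b`'s columns.
Matching on a.uid = b.uid. A NULL in a compared column never satisfies the condition.
- uid=7: 2 matching b row(s), so 2 row(s) emitted.
- uid=NULL: no b row matches, row kept with b columns NULL.
- uid=1: 1 matching b row(s), so 1 row(s) emitted.
- uid=7: 2 matching b row(s), so 2 row(s) emitted.
- uid=6: 1 matching b row(s), so 1 row(s) emitted.
- uid=3: 2 matching b row(s), so 2 row(s) emitted.
- uid=3: 2 matching b row(s), so 2 row(s) emitted.
- uid=9: 1 matching b row(s), so 1 row(s) emitted.
- uid=2: 1 matching b row(s), so 1 row(s) emitted.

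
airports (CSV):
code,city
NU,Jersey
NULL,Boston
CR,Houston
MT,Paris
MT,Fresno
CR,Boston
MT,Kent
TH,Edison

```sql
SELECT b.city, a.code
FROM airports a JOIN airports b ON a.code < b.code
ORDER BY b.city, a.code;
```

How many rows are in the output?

17

INNER JOIN keeps only pairs where the ON condition holds.
Matching on a.code < b.code. A NULL in a compared column never satisfies the condition.
- a[0] code=NU → 1 match(es) in b → 1 row(s).
- a[1] code=NULL → no match; dropped.
- a[2] code=CR → 5 match(es) in b → 5 row(s).
- a[3] code=MT → 2 match(es) in b → 2 row(s).
- a[4] code=MT → 2 match(es) in b → 2 row(s).
- a[5] code=CR → 5 match(es) in b → 5 row(s).
- a[6] code=MT → 2 match(es) in b → 2 row(s).
- a[7] code=TH → no match; dropped.
Total: 17 rows.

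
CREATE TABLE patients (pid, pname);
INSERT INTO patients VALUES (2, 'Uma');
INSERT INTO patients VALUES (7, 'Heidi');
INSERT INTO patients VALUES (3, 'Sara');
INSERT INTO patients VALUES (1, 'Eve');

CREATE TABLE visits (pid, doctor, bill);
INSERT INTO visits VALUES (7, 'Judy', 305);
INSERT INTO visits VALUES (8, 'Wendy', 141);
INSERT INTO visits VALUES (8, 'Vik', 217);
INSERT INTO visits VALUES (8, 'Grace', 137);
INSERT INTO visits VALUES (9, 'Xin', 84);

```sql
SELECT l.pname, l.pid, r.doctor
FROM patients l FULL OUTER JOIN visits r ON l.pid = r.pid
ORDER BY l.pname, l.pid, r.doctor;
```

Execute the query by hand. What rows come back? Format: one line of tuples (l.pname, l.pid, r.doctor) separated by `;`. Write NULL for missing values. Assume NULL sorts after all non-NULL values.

(Eve, 1, NULL); (Heidi, 7, Judy); (Sara, 3, NULL); (Uma, 2, NULL); (NULL, NULL, Grace); (NULL, NULL, Vik); (NULL, NULL, Wendy); (NULL, NULL, Xin)

FULL OUTER JOIN keeps every row from both sides; unmatched rows get NULL for the other side's columns.
Matching on l.pid = r.pid.
- l row (pid=2): no match → kept, r columns NULL.
- l row (pid=7): matches 1 r row(s) → 1 output row(s).
- l row (pid=3): no match → kept, r columns NULL.
- l row (pid=1): no match → kept, r columns NULL.
- 4 row(s) from r found no l partner → padded with NULL.
After projecting and ordering:
l.pname | l.pid | r.doctor
Eve | 1 | NULL
Heidi | 7 | Judy
Sara | 3 | NULL
Uma | 2 | NULL
NULL | NULL | Grace
NULL | NULL | Vik
NULL | NULL | Wendy
NULL | NULL | Xin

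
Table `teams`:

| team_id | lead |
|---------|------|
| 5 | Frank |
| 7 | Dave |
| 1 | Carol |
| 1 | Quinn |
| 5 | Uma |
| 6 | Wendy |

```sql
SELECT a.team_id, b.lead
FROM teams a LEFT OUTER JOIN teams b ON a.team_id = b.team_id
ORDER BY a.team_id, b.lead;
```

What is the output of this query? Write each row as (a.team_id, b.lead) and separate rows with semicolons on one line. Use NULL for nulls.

(1, Carol); (1, Carol); (1, Quinn); (1, Quinn); (5, Frank); (5, Frank); (5, Uma); (5, Uma); (6, Wendy); (7, Dave)

LEFT JOIN keeps every row from `teams a`; unmatched rows get NULL for `teams b`'s columns.
Matching on a.team_id = b.team_id.
- a row (team_id=5): matches 2 b row(s) → 2 output row(s).
- a row (team_id=7): matches 1 b row(s) → 1 output row(s).
- a row (team_id=1): matches 2 b row(s) → 2 output row(s).
- a row (team_id=1): matches 2 b row(s) → 2 output row(s).
- a row (team_id=5): matches 2 b row(s) → 2 output row(s).
- a row (team_id=6): matches 1 b row(s) → 1 output row(s).
After projecting and ordering:
a.team_id | b.lead
1 | Carol
1 | Carol
1 | Quinn
1 | Quinn
5 | Frank
5 | Frank
5 | Uma
5 | Uma
6 | Wendy
7 | Dave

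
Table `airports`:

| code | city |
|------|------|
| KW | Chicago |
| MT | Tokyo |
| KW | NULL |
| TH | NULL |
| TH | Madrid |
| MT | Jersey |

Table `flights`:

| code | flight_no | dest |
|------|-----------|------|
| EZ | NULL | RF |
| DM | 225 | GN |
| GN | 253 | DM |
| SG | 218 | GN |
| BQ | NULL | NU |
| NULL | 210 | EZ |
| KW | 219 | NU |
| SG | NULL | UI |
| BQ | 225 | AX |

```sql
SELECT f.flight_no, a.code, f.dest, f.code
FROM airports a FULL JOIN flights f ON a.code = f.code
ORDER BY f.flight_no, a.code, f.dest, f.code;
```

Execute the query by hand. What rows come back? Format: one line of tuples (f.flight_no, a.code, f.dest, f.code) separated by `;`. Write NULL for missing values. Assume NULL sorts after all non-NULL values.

FULL OUTER JOIN keeps every row from both sides; unmatched rows get NULL for the other side's columns.
Matching on a.code = f.code. A NULL in a compared column never satisfies the condition.
- a row (code=KW): matches 1 f row(s) → 1 output row(s).
- a row (code=MT): no match → kept, f columns NULL.
- a row (code=KW): matches 1 f row(s) → 1 output row(s).
- a row (code=TH): no match → kept, f columns NULL.
- a row (code=TH): no match → kept, f columns NULL.
- a row (code=MT): no match → kept, f columns NULL.
- 8 row(s) from f found no a partner → padded with NULL.

(210, NULL, EZ, NULL); (218, NULL, GN, SG); (219, KW, NU, KW); (219, KW, NU, KW); (225, NULL, AX, BQ); (225, NULL, GN, DM); (253, NULL, DM, GN); (NULL, MT, NULL, NULL); (NULL, MT, NULL, NULL); (NULL, TH, NULL, NULL); (NULL, TH, NULL, NULL); (NULL, NULL, NU, BQ); (NULL, NULL, RF, EZ); (NULL, NULL, UI, SG)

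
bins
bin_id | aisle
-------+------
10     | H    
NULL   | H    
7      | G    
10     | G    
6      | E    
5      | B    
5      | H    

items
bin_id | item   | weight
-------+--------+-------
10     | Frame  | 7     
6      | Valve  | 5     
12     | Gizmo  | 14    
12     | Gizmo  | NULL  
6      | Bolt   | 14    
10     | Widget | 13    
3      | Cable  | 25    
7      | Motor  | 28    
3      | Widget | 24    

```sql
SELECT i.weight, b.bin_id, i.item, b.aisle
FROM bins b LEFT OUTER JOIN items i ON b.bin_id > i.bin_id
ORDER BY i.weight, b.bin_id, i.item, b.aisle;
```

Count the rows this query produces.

LEFT JOIN keeps every row from `bins`; unmatched rows get NULL for `items`'s columns.
Matching on b.bin_id > i.bin_id. A NULL in a compared column never satisfies the condition.
- b (bin_id=10) pairs with 5 row(s) of i.
- b (bin_id=NULL) has no partner → padded with NULL.
- b (bin_id=7) pairs with 4 row(s) of i.
- b (bin_id=10) pairs with 5 row(s) of i.
- b (bin_id=6) pairs with 2 row(s) of i.
- b (bin_id=5) pairs with 2 row(s) of i.
- b (bin_id=5) pairs with 2 row(s) of i.
Total: 20 matched + 1 padded = 21 rows.

21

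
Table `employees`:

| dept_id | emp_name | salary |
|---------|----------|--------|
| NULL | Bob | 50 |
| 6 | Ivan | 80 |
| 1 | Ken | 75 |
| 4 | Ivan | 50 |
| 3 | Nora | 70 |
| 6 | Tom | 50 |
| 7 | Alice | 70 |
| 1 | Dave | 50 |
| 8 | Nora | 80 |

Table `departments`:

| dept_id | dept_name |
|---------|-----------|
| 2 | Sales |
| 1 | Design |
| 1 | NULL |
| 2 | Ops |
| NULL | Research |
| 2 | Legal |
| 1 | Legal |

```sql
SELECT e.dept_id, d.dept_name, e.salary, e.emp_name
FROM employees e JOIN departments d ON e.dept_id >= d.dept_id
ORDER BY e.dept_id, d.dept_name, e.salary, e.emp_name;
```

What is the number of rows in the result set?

42

INNER JOIN keeps only pairs where the ON condition holds.
Matching on e.dept_id >= d.dept_id. A NULL in a compared column never satisfies the condition.
- dept_id=NULL: no matching d row, dropped.
- dept_id=6: 6 matching d row(s), so 6 row(s) emitted.
- dept_id=1: 3 matching d row(s), so 3 row(s) emitted.
- dept_id=4: 6 matching d row(s), so 6 row(s) emitted.
- dept_id=3: 6 matching d row(s), so 6 row(s) emitted.
- dept_id=6: 6 matching d row(s), so 6 row(s) emitted.
- dept_id=7: 6 matching d row(s), so 6 row(s) emitted.
- dept_id=1: 3 matching d row(s), so 3 row(s) emitted.
- dept_id=8: 6 matching d row(s), so 6 row(s) emitted.
Total: 42 rows.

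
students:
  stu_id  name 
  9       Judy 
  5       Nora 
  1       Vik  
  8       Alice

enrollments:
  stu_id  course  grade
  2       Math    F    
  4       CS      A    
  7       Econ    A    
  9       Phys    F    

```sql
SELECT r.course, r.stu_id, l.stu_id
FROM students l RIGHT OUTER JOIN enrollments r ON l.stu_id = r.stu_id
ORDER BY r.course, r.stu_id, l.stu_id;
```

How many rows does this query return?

4

RIGHT JOIN keeps every row from `enrollments`; unmatched rows get NULL for `students`'s columns.
Matching on l.stu_id = r.stu_id.
- l row (stu_id=9): matches 1 r row(s) → 1 output row(s).
- l row (stu_id=5): no match.
- l row (stu_id=1): no match.
- l row (stu_id=8): no match.
- plus 3 unmatched r row(s), each kept with NULL l columns.
Total: 1 matched + 3 padded = 4 rows.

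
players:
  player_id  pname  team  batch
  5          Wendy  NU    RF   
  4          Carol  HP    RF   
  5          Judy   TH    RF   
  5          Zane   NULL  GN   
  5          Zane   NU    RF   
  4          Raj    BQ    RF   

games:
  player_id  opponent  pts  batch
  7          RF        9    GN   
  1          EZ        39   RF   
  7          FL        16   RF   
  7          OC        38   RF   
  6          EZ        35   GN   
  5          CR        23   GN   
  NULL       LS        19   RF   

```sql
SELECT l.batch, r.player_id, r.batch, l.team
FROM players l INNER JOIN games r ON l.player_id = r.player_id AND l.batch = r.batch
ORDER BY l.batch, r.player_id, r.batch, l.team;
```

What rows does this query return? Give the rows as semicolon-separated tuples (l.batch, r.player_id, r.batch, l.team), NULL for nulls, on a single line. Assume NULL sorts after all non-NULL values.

(GN, 5, GN, NULL)

INNER JOIN keeps only pairs where the ON condition holds.
Matching on l.player_id = r.player_id AND l.batch = r.batch. A NULL in a compared column never satisfies the condition.
Matched pairs: 1.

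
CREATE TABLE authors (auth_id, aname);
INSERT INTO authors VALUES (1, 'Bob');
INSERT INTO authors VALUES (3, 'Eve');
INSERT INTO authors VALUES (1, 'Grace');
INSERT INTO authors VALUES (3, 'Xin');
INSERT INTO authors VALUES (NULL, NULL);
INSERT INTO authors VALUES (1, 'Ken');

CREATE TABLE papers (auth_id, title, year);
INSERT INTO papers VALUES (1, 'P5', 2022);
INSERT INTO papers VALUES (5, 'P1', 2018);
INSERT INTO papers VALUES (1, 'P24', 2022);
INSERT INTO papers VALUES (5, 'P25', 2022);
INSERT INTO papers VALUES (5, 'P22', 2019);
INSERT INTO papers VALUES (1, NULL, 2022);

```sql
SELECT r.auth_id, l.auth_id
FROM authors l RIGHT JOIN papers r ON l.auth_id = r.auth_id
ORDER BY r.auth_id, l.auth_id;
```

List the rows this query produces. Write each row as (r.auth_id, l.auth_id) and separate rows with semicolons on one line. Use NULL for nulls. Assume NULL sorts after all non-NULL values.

(1, 1); (1, 1); (1, 1); (1, 1); (1, 1); (1, 1); (1, 1); (1, 1); (1, 1); (5, NULL); (5, NULL); (5, NULL)

RIGHT JOIN keeps every row from `papers`; unmatched rows get NULL for `authors`'s columns.
Matching on l.auth_id = r.auth_id. A NULL in a compared column never satisfies the condition.
- l[0] auth_id=1 → 3 match(es) in r → 3 row(s).
- l[1] auth_id=3 → no match.
- l[2] auth_id=1 → 3 match(es) in r → 3 row(s).
- l[3] auth_id=3 → no match.
- l[4] auth_id=NULL → no match.
- l[5] auth_id=1 → 3 match(es) in r → 3 row(s).
- 3 row(s) from r found no l partner → padded with NULL.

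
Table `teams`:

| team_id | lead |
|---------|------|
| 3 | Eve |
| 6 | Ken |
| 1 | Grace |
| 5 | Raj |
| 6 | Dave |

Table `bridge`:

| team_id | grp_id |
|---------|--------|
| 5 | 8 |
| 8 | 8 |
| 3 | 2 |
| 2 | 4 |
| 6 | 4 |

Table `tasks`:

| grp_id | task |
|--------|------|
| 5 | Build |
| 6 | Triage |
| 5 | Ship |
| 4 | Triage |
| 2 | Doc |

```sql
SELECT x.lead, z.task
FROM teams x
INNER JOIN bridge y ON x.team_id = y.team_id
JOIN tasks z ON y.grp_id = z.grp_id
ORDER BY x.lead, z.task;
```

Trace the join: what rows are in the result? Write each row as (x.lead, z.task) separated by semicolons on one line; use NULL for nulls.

(Dave, Triage); (Eve, Doc); (Ken, Triage)

Step 1 — x INNER JOIN y on team_id → 4 row(s).
Then INNER JOIN `tasks z` on grp_id: keep only rows whose y.grp_id appears in z.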